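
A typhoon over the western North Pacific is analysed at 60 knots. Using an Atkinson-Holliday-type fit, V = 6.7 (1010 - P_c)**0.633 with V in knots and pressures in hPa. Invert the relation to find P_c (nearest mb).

978 mb

ΔP = (V / 6.7)^(1/0.633) = (60/6.7)^1.580.
60/6.7 = 8.955; 8.955^1.580 ≈ 31.92 mb.
P_c = 1010 − 31.92 = 978.08 ≈ 978 mb.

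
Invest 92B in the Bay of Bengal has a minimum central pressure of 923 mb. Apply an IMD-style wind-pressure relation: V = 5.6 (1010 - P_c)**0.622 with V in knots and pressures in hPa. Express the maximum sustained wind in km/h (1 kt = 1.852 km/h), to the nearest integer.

167 km/h

ΔP = 1010 − 923 = 87 mb.
V ≈ 5.6 × 87^0.622 = 5.6 × 16.084 ≈ 90.068 kt.
90.068 × 1.852 ≈ 166.81 km/h → 167 km/h.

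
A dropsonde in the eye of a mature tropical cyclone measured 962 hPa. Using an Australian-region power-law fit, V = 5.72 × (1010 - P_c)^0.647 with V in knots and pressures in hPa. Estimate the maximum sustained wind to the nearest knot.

70 kt

ΔP = 1010 − 962 = 48 hPa.
48^0.647 ≈ 12.239.
V ≈ 5.72 × 12.239 ≈ 70.0 kt.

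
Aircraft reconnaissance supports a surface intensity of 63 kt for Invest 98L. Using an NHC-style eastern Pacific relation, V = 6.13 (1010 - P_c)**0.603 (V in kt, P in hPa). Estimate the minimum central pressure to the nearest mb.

962 mb

ΔP = (V / 6.13)^(1/0.603) = (63/6.13)^1.658.
63/6.13 = 10.277; 10.277^1.658 ≈ 47.65 mb.
P_c = 1010 − 47.65 = 962.35 ≈ 962 mb.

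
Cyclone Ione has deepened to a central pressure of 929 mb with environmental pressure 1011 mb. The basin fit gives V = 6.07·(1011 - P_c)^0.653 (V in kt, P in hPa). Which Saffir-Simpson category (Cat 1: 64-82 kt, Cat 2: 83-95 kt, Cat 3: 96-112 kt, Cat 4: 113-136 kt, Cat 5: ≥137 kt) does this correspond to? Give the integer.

3

ΔP = 1011 − 929 = 82 mb.
V ≈ 6.07 × 82^0.653 = 6.07 × 17.77 ≈ 108 kt.
108 kt falls in the Category 3 band.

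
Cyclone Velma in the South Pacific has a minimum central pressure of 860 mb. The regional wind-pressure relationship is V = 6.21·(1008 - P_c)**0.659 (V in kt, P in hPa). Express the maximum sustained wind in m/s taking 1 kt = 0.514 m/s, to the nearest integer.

ΔP = 1008 − 860 = 148 mb.
V ≈ 6.21 × 148^0.659 = 6.21 × 26.928 ≈ 167.222 kt.
167.222 × 0.514 ≈ 85.95 m/s → 86 m/s.

86 m/s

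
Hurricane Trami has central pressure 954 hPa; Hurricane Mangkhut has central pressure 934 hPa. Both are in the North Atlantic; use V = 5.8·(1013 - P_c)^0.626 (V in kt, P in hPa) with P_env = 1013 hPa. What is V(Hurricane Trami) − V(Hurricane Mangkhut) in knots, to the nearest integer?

Hurricane Trami: ΔP = 59; V ≈ 5.8 × 59^0.626 ≈ 74.47 kt.
Hurricane Mangkhut: ΔP = 79; V ≈ 5.8 × 79^0.626 ≈ 89.40 kt.
Difference ≈ 74.47 − 89.40 = -14.93 → -15 kt.

-15 kt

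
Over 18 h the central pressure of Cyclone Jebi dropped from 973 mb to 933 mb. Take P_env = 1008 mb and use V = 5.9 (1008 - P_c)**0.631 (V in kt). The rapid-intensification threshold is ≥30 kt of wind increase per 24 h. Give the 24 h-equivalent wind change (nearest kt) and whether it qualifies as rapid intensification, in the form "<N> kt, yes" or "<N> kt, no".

V₁: ΔP = 35, V ≈ 5.9 × 35^0.631 ≈ 55.61 kt.
V₂: ΔP = 75, V ≈ 5.9 × 75^0.631 ≈ 89.95 kt.
ΔV over 18 h = 34.34 kt → 24 h equivalent = 34.34 × 24/18 ≈ 45.79 kt.
46 kt ≥ 30 kt ⇒ rapid intensification.

46 kt, yes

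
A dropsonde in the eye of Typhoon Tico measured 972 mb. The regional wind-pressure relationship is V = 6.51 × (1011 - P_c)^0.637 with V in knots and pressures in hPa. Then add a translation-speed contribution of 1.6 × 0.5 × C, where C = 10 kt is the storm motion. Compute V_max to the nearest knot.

75 kt

ΔP = 1011 − 972 = 39 mb.
39^0.637 ≈ 10.316.
V ≈ 6.51 × 10.316 ≈ 67.2 kt.
Translation term: 1.6 × 0.5 × 10 = 8 kt.
Corrected V ≈ 75.2 kt → 75 kt.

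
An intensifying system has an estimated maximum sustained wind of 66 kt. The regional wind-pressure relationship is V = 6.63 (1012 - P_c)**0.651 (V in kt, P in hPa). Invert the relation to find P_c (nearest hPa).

978 hPa

ΔP = (V / 6.63)^(1/0.651) = (66/6.63)^1.536.
66/6.63 = 9.955; 9.955^1.536 ≈ 34.13 hPa.
P_c = 1012 − 34.13 = 977.87 ≈ 978 hPa.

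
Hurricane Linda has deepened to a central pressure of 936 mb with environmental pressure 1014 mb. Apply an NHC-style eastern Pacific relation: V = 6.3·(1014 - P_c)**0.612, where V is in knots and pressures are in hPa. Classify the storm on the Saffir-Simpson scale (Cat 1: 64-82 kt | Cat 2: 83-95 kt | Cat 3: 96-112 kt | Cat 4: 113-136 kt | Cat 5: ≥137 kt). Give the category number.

2

ΔP = 1014 − 936 = 78 mb.
V ≈ 6.3 × 78^0.612 = 6.3 × 14.39 ≈ 91 kt.
91 kt falls in the Category 2 band.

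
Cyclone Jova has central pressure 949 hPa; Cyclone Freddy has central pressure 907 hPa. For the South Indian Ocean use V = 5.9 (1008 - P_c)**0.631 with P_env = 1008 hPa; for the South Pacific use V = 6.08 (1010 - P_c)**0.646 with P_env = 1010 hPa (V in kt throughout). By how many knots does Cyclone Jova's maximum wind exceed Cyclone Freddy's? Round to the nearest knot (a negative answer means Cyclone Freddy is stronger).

Cyclone Jova: ΔP = 59; V ≈ 5.9 × 59^0.631 ≈ 77.31 kt.
Cyclone Freddy: ΔP = 103; V ≈ 6.08 × 103^0.646 ≈ 121.39 kt.
Difference ≈ 77.31 − 121.39 = -44.08 → -44 kt.

-44 kt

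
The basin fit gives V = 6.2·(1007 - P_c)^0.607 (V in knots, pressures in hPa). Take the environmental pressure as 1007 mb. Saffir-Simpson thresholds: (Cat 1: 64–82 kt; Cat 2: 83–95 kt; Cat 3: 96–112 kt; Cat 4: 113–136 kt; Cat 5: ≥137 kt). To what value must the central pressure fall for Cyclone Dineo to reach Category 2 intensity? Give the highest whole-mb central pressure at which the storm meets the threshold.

Category 2 begins at V = 83 kt.
Required ΔP = (83/6.2)^(1/0.607) = 13.387^1.647 ≈ 71.81 mb.
P_c ≤ 1007 − 71.81 = 935.19, so the highest integer P_c is 935 mb.

935 mb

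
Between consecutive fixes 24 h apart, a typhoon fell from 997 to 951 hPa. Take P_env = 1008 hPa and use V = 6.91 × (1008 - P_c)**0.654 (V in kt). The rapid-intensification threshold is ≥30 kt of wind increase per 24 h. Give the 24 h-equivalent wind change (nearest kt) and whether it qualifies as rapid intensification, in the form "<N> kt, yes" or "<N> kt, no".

V₁: ΔP = 11, V ≈ 6.91 × 11^0.654 ≈ 33.15 kt.
V₂: ΔP = 57, V ≈ 6.91 × 57^0.654 ≈ 97.23 kt.
ΔV over 24 h = 64.08 kt → 24 h equivalent = 64.08 × 24/24 ≈ 64.08 kt.
64 kt ≥ 30 kt ⇒ rapid intensification.

64 kt, yes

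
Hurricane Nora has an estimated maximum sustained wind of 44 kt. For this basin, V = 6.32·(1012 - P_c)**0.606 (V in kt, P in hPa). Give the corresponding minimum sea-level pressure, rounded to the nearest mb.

987 mb

ΔP = (V / 6.32)^(1/0.606) = (44/6.32)^1.650.
44/6.32 = 6.962; 6.962^1.650 ≈ 24.58 mb.
P_c = 1012 − 24.58 = 987.42 ≈ 987 mb.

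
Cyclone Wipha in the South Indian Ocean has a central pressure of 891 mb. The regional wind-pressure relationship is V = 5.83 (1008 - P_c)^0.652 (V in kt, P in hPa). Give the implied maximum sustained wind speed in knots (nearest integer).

130 kt

ΔP = 1008 − 891 = 117 mb.
117^0.652 ≈ 22.308.
V ≈ 5.83 × 22.308 ≈ 130.1 kt.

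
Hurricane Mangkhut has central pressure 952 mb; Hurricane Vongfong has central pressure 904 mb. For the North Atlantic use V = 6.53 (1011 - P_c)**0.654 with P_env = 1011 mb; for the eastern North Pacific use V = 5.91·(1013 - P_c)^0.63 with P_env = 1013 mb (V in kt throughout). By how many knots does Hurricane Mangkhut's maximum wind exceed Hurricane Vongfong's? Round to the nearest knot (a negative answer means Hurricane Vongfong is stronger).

Hurricane Mangkhut: ΔP = 59; V ≈ 6.53 × 59^0.654 ≈ 93.98 kt.
Hurricane Vongfong: ΔP = 109; V ≈ 5.91 × 109^0.63 ≈ 113.54 kt.
Difference ≈ 93.98 − 113.54 = -19.56 → -20 kt.

-20 kt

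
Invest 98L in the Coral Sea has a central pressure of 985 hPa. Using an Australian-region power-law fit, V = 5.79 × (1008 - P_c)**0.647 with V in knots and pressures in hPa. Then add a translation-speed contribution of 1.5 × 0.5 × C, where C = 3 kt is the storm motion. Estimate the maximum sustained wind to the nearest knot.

ΔP = 1008 − 985 = 23 hPa.
23^0.647 ≈ 7.604.
V ≈ 5.79 × 7.604 ≈ 44.0 kt.
Translation term: 1.5 × 0.5 × 3 = 2.25 kt.
Corrected V ≈ 46.25 kt → 46 kt.

46 kt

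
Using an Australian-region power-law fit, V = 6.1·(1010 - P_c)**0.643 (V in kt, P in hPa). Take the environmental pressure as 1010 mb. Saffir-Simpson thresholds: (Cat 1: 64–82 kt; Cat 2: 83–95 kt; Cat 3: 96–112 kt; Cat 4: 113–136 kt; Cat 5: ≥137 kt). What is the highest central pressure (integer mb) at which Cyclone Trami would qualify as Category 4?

Category 4 begins at V = 113 kt.
Required ΔP = (113/6.1)^(1/0.643) = 18.525^1.555 ≈ 93.67 mb.
P_c ≤ 1010 − 93.67 = 916.33, so the highest integer P_c is 916 mb.

916 mb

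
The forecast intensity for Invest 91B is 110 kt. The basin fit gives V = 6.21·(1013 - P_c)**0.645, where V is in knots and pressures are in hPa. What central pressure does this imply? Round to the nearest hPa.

927 hPa

ΔP = (V / 6.21)^(1/0.645) = (110/6.21)^1.550.
110/6.21 = 17.713; 17.713^1.550 ≈ 86.17 hPa.
P_c = 1013 − 86.17 = 926.83 ≈ 927 hPa.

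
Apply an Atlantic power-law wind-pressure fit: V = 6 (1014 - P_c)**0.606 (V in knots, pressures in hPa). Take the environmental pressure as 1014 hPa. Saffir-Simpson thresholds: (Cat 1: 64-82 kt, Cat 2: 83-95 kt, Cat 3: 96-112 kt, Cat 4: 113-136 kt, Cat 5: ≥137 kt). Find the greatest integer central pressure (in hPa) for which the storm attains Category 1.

964 hPa

Category 1 begins at V = 64 kt.
Required ΔP = (64/6)^(1/0.606) = 10.667^1.650 ≈ 49.71 hPa.
P_c ≤ 1014 − 49.71 = 964.29, so the highest integer P_c is 964 hPa.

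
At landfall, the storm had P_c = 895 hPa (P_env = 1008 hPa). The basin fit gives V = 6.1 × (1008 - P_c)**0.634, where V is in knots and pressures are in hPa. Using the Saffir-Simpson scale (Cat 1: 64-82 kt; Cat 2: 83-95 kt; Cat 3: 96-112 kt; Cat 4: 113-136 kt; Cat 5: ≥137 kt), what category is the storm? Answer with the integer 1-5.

ΔP = 1008 − 895 = 113 hPa.
V ≈ 6.1 × 113^0.634 = 6.1 × 20.03 ≈ 122 kt.
122 kt falls in the Category 4 band.

4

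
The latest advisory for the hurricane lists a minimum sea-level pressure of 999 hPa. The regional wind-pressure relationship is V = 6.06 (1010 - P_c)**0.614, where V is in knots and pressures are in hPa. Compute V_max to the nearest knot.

ΔP = 1010 − 999 = 11 hPa.
11^0.614 ≈ 4.359.
V ≈ 6.06 × 4.359 ≈ 26.4 kt.

26 kt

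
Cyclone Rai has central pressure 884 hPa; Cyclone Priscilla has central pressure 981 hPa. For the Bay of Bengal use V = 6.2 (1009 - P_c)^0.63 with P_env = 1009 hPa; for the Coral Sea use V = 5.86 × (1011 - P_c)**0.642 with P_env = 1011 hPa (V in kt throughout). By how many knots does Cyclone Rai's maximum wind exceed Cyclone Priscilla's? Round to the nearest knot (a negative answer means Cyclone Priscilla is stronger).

78 kt

Cyclone Rai: ΔP = 125; V ≈ 6.2 × 125^0.63 ≈ 129.85 kt.
Cyclone Priscilla: ΔP = 30; V ≈ 5.86 × 30^0.642 ≈ 52.02 kt.
Difference ≈ 129.85 − 52.02 = 77.83 → 78 kt.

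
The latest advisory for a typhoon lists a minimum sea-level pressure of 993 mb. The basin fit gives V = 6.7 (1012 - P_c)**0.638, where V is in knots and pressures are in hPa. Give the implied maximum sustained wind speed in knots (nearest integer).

ΔP = 1012 − 993 = 19 mb.
19^0.638 ≈ 6.544.
V ≈ 6.7 × 6.544 ≈ 43.8 kt.

44 kt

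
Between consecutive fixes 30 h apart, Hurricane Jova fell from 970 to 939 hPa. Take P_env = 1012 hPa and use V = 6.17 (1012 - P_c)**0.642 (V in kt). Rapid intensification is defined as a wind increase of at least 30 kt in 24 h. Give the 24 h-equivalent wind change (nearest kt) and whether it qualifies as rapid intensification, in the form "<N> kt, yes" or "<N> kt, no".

V₁: ΔP = 42, V ≈ 6.17 × 42^0.642 ≈ 67.98 kt.
V₂: ΔP = 73, V ≈ 6.17 × 73^0.642 ≈ 96.95 kt.
ΔV over 30 h = 28.97 kt → 24 h equivalent = 28.97 × 24/30 ≈ 23.18 kt.
23 kt < 30 kt ⇒ not rapid intensification.

23 kt, no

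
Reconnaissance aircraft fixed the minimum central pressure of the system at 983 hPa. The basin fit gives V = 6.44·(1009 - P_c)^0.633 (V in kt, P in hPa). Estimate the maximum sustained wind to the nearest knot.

51 kt

ΔP = 1009 − 983 = 26 hPa.
26^0.633 ≈ 7.865.
V ≈ 6.44 × 7.865 ≈ 50.6 kt.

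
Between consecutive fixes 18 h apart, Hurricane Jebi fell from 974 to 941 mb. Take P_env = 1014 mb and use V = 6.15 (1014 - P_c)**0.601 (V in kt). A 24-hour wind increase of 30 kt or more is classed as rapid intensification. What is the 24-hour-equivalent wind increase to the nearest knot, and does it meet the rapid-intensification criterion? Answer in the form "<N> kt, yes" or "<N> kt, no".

V₁: ΔP = 40, V ≈ 6.15 × 40^0.601 ≈ 56.46 kt.
V₂: ΔP = 73, V ≈ 6.15 × 73^0.601 ≈ 81.05 kt.
ΔV over 18 h = 24.59 kt → 24 h equivalent = 24.59 × 24/18 ≈ 32.79 kt.
33 kt ≥ 30 kt ⇒ rapid intensification.

33 kt, yes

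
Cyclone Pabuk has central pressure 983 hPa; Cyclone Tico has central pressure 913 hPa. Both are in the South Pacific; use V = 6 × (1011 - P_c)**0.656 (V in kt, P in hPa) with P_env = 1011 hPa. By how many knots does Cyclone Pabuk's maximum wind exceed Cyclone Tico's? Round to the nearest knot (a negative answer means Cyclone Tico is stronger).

Cyclone Pabuk: ΔP = 28; V ≈ 6 × 28^0.656 ≈ 53.39 kt.
Cyclone Tico: ΔP = 98; V ≈ 6 × 98^0.656 ≈ 121.45 kt.
Difference ≈ 53.39 − 121.45 = -68.06 → -68 kt.

-68 kt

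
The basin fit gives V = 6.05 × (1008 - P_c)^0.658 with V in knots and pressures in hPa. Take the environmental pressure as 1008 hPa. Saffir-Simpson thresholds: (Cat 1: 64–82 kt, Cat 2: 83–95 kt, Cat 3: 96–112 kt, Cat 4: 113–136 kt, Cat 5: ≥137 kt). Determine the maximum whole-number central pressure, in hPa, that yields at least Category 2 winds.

Category 2 begins at V = 83 kt.
Required ΔP = (83/6.05)^(1/0.658) = 13.719^1.520 ≈ 53.51 hPa.
P_c ≤ 1008 − 53.51 = 954.49, so the highest integer P_c is 954 hPa.

954 hPa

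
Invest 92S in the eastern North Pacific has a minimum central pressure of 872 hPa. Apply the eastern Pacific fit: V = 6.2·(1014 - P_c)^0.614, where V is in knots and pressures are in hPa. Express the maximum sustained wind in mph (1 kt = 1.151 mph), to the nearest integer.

150 mph

ΔP = 1014 − 872 = 142 hPa.
V ≈ 6.2 × 142^0.614 = 6.2 × 20.965 ≈ 129.986 kt.
129.986 × 1.151 ≈ 149.61 mph → 150 mph.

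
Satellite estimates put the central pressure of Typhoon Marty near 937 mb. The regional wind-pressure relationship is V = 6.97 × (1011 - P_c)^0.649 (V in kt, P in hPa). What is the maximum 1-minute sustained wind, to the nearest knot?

ΔP = 1011 − 937 = 74 mb.
74^0.649 ≈ 16.335.
V ≈ 6.97 × 16.335 ≈ 113.9 kt.

114 kt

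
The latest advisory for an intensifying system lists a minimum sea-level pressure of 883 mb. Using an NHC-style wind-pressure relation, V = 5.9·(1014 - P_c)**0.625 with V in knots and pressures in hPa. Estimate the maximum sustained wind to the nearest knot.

124 kt

ΔP = 1014 − 883 = 131 mb.
131^0.625 ≈ 21.052.
V ≈ 5.9 × 21.052 ≈ 124.2 kt.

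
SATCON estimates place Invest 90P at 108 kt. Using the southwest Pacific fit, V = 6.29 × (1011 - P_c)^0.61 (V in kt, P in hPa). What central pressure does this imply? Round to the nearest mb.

ΔP = (V / 6.29)^(1/0.61) = (108/6.29)^1.639.
108/6.29 = 17.170; 17.170^1.639 ≈ 105.73 mb.
P_c = 1011 − 105.73 = 905.27 ≈ 905 mb.

905 mb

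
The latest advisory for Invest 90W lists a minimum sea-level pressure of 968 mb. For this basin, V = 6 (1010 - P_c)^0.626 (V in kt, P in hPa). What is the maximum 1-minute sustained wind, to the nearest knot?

ΔP = 1010 − 968 = 42 mb.
42^0.626 ≈ 10.379.
V ≈ 6 × 10.379 ≈ 62.3 kt.

62 kt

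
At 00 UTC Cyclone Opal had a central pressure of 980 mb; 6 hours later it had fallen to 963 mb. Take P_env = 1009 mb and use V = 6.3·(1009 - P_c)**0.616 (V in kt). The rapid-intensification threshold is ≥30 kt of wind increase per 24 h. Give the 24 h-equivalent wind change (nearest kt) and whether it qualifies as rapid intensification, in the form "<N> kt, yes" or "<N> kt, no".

66 kt, yes

V₁: ΔP = 29, V ≈ 6.3 × 29^0.616 ≈ 50.14 kt.
V₂: ΔP = 46, V ≈ 6.3 × 46^0.616 ≈ 66.62 kt.
ΔV over 6 h = 16.48 kt → 24 h equivalent = 16.48 × 24/6 ≈ 65.92 kt.
66 kt ≥ 30 kt ⇒ rapid intensification.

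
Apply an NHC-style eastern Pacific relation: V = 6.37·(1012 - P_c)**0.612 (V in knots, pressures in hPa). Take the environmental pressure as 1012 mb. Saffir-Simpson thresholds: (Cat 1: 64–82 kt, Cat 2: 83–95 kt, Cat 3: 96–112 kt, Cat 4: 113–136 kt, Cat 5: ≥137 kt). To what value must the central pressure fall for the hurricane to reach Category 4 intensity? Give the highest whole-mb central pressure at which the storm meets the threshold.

902 mb

Category 4 begins at V = 113 kt.
Required ΔP = (113/6.37)^(1/0.612) = 17.739^1.634 ≈ 109.84 mb.
P_c ≤ 1012 − 109.84 = 902.16, so the highest integer P_c is 902 mb.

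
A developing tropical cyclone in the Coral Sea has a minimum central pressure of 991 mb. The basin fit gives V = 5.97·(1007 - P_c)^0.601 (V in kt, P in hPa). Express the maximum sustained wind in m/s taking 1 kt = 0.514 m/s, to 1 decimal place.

16.2 m/s

ΔP = 1007 − 991 = 16 mb.
V ≈ 5.97 × 16^0.601 = 5.97 × 5.293 ≈ 31.597 kt.
31.597 × 0.514 ≈ 16.24 m/s → 16.2 m/s.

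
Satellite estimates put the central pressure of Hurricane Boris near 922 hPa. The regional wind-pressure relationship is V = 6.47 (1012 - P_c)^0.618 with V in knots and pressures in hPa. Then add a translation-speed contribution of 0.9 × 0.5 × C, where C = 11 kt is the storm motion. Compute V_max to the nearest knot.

109 kt

ΔP = 1012 − 922 = 90 hPa.
90^0.618 ≈ 16.133.
V ≈ 6.47 × 16.133 ≈ 104.4 kt.
Translation term: 0.9 × 0.5 × 11 = 4.95 kt.
Corrected V ≈ 109.35 kt → 109 kt.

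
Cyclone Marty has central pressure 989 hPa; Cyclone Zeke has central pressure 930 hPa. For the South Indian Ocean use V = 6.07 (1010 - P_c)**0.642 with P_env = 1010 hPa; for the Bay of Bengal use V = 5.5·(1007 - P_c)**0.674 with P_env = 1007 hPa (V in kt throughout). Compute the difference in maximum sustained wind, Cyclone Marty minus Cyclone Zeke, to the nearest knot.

Cyclone Marty: ΔP = 21; V ≈ 6.07 × 21^0.642 ≈ 42.86 kt.
Cyclone Zeke: ΔP = 77; V ≈ 5.5 × 77^0.674 ≈ 102.77 kt.
Difference ≈ 42.86 − 102.77 = -59.91 → -60 kt.

-60 kt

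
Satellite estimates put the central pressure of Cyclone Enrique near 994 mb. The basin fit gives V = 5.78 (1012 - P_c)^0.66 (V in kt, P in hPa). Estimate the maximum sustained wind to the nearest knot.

ΔP = 1012 − 994 = 18 mb.
18^0.66 ≈ 6.737.
V ≈ 5.78 × 6.737 ≈ 38.9 kt.

39 kt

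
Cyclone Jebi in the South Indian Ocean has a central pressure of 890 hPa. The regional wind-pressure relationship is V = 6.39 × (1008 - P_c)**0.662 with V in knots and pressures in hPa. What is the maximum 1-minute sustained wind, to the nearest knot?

150 kt

ΔP = 1008 − 890 = 118 hPa.
118^0.662 ≈ 23.528.
V ≈ 6.39 × 23.528 ≈ 150.3 kt.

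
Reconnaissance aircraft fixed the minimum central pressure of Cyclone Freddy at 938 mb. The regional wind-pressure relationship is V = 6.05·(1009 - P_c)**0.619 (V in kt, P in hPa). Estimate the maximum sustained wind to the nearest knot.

ΔP = 1009 − 938 = 71 mb.
71^0.619 ≈ 13.994.
V ≈ 6.05 × 13.994 ≈ 84.7 kt.

85 kt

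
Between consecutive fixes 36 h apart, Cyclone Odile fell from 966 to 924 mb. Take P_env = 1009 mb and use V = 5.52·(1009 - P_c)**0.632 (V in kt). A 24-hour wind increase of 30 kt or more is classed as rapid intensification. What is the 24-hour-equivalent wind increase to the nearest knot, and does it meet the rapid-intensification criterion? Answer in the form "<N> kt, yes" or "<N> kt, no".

V₁: ΔP = 43, V ≈ 5.52 × 43^0.632 ≈ 59.47 kt.
V₂: ΔP = 85, V ≈ 5.52 × 85^0.632 ≈ 91.48 kt.
ΔV over 36 h = 32.01 kt → 24 h equivalent = 32.01 × 24/36 ≈ 21.34 kt.
21 kt < 30 kt ⇒ not rapid intensification.

21 kt, no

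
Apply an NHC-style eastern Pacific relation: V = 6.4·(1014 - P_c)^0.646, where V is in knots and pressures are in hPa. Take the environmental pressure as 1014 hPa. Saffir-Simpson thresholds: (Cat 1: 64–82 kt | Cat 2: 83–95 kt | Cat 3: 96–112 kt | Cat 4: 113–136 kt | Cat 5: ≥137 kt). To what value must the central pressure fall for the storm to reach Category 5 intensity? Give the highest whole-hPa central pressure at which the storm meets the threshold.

899 hPa

Category 5 begins at V = 137 kt.
Required ΔP = (137/6.4)^(1/0.646) = 21.406^1.548 ≈ 114.73 hPa.
P_c ≤ 1014 − 114.73 = 899.27, so the highest integer P_c is 899 hPa.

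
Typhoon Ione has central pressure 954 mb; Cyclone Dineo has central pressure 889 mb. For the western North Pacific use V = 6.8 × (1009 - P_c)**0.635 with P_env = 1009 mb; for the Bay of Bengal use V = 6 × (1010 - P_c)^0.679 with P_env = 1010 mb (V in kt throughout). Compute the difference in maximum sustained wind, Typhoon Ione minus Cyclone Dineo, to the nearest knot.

Typhoon Ione: ΔP = 55; V ≈ 6.8 × 55^0.635 ≈ 86.62 kt.
Cyclone Dineo: ΔP = 121; V ≈ 6 × 121^0.679 ≈ 155.73 kt.
Difference ≈ 86.62 − 155.73 = -69.11 → -69 kt.

-69 kt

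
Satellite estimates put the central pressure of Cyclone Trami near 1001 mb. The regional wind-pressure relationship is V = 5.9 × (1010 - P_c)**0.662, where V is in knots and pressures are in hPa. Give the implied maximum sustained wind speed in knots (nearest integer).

ΔP = 1010 − 1001 = 9 mb.
9^0.662 ≈ 4.283.
V ≈ 5.9 × 4.283 ≈ 25.3 kt.

25 kt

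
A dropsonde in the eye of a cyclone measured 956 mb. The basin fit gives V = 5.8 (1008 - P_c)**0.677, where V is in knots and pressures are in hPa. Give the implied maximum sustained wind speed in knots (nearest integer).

ΔP = 1008 − 956 = 52 mb.
52^0.677 ≈ 14.512.
V ≈ 5.8 × 14.512 ≈ 84.2 kt.

84 kt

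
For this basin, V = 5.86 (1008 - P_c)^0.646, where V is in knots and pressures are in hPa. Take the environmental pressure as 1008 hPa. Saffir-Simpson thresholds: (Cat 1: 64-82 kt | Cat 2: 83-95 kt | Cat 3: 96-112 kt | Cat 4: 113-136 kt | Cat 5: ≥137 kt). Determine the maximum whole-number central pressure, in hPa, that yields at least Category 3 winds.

932 hPa

Category 3 begins at V = 96 kt.
Required ΔP = (96/5.86)^(1/0.646) = 16.382^1.548 ≈ 75.83 hPa.
P_c ≤ 1008 − 75.83 = 932.17, so the highest integer P_c is 932 hPa.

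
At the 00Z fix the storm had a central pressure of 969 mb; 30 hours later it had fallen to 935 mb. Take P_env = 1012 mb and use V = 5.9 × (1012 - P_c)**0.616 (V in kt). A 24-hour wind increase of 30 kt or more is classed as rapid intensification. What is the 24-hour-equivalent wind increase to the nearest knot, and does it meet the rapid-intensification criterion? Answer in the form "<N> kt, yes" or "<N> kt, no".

21 kt, no

V₁: ΔP = 43, V ≈ 5.9 × 43^0.616 ≈ 59.85 kt.
V₂: ΔP = 77, V ≈ 5.9 × 77^0.616 ≈ 85.69 kt.
ΔV over 30 h = 25.84 kt → 24 h equivalent = 25.84 × 24/30 ≈ 20.67 kt.
21 kt < 30 kt ⇒ not rapid intensification.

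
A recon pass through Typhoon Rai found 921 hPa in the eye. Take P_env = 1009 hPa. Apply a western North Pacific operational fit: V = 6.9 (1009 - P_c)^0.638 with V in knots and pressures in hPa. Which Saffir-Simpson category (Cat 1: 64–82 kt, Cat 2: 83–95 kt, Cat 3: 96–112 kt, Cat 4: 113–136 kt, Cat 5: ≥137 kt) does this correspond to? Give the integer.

4

ΔP = 1009 − 921 = 88 hPa.
V ≈ 6.9 × 88^0.638 = 6.9 × 17.40 ≈ 120 kt.
120 kt falls in the Category 4 band.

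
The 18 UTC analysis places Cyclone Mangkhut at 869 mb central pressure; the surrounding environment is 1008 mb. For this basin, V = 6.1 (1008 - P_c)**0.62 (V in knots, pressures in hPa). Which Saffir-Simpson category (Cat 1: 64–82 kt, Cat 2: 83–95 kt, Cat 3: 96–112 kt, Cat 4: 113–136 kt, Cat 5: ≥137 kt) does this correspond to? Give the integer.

ΔP = 1008 − 869 = 139 mb.
V ≈ 6.1 × 139^0.62 = 6.1 × 21.31 ≈ 130 kt.
130 kt falls in the Category 4 band.

4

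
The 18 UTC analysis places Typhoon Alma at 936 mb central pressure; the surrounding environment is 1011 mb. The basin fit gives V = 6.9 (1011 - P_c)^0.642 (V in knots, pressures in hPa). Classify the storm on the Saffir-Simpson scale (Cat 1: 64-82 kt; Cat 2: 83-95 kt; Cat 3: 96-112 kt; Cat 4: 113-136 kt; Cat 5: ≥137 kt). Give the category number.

ΔP = 1011 − 936 = 75 mb.
V ≈ 6.9 × 75^0.642 = 6.9 × 15.99 ≈ 110 kt.
110 kt falls in the Category 3 band.

3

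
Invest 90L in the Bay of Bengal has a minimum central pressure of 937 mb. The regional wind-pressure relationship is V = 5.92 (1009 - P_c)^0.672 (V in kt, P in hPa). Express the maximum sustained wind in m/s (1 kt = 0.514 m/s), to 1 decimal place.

53.9 m/s

ΔP = 1009 − 937 = 72 mb.
V ≈ 5.92 × 72^0.672 = 5.92 × 17.706 ≈ 104.821 kt.
104.821 × 0.514 ≈ 53.88 m/s → 53.9 m/s.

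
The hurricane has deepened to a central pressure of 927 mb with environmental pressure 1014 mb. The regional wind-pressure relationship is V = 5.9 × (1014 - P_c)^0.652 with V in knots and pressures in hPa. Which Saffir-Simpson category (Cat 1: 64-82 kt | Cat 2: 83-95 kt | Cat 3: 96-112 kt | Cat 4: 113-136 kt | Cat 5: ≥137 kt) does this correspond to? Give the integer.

ΔP = 1014 − 927 = 87 mb.
V ≈ 5.9 × 87^0.652 = 5.9 × 18.39 ≈ 108 kt.
108 kt falls in the Category 3 band.

3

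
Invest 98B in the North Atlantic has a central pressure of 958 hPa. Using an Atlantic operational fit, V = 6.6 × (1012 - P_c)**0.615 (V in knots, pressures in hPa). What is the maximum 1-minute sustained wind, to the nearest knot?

77 kt

ΔP = 1012 − 958 = 54 hPa.
54^0.615 ≈ 11.626.
V ≈ 6.6 × 11.626 ≈ 76.7 kt.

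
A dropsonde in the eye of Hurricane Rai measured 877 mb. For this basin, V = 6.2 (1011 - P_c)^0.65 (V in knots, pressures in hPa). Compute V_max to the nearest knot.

150 kt

ΔP = 1011 − 877 = 134 mb.
134^0.65 ≈ 24.133.
V ≈ 6.2 × 24.133 ≈ 149.6 kt.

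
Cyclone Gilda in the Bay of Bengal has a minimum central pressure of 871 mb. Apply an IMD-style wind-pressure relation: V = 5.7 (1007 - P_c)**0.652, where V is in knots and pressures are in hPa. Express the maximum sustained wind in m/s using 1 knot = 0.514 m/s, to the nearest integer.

ΔP = 1007 − 871 = 136 mb.
V ≈ 5.7 × 136^0.652 = 5.7 × 24.607 ≈ 140.263 kt.
140.263 × 0.514 ≈ 72.10 m/s → 72 m/s.

72 m/s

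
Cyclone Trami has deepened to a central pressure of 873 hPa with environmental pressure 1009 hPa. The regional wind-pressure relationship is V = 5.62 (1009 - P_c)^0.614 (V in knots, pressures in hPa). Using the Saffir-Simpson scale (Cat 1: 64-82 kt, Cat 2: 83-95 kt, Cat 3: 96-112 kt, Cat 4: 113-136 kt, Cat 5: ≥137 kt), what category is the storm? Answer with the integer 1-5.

ΔP = 1009 − 873 = 136 hPa.
V ≈ 5.62 × 136^0.614 = 5.62 × 20.42 ≈ 115 kt.
115 kt falls in the Category 4 band.

4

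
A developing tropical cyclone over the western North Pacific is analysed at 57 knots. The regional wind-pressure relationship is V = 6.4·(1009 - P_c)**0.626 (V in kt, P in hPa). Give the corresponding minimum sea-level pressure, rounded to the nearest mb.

ΔP = (V / 6.4)^(1/0.626) = (57/6.4)^1.597.
57/6.4 = 8.906; 8.906^1.597 ≈ 32.89 mb.
P_c = 1009 − 32.89 = 976.11 ≈ 976 mb.

976 mb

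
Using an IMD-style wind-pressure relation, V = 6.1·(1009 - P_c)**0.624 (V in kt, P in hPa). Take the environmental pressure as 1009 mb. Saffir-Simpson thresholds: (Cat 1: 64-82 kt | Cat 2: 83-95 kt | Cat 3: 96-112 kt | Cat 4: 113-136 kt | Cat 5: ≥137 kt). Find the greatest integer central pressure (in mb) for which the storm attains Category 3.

926 mb

Category 3 begins at V = 96 kt.
Required ΔP = (96/6.1)^(1/0.624) = 15.738^1.603 ≈ 82.83 mb.
P_c ≤ 1009 − 82.83 = 926.17, so the highest integer P_c is 926 mb.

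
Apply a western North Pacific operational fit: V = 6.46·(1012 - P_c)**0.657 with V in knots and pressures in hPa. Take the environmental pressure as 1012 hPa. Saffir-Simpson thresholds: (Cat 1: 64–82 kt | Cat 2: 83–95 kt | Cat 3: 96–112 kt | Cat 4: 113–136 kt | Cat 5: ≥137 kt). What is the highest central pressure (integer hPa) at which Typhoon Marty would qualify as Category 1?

979 hPa

Category 1 begins at V = 64 kt.
Required ΔP = (64/6.46)^(1/0.657) = 9.907^1.522 ≈ 32.80 hPa.
P_c ≤ 1012 − 32.80 = 979.20, so the highest integer P_c is 979 hPa.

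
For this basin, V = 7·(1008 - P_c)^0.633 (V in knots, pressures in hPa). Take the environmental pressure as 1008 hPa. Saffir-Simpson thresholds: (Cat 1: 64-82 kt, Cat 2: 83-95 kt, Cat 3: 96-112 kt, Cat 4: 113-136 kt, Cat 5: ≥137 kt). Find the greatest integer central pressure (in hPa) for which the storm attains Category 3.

945 hPa

Category 3 begins at V = 96 kt.
Required ΔP = (96/7)^(1/0.633) = 13.714^1.580 ≈ 62.59 hPa.
P_c ≤ 1008 − 62.59 = 945.41, so the highest integer P_c is 945 hPa.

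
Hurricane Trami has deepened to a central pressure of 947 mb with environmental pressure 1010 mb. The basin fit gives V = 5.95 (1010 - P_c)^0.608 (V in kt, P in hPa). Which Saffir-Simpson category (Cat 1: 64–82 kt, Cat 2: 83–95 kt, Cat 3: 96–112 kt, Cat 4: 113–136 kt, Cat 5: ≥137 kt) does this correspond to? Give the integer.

1

ΔP = 1010 − 947 = 63 mb.
V ≈ 5.95 × 63^0.608 = 5.95 × 12.42 ≈ 74 kt.
74 kt falls in the Category 1 band.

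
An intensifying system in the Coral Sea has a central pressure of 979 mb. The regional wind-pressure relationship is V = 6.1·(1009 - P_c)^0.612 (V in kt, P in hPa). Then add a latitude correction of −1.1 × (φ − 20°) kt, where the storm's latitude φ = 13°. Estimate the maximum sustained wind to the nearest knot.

57 kt

ΔP = 1009 − 979 = 30 mb.
30^0.612 ≈ 8.017.
V ≈ 6.1 × 8.017 ≈ 48.9 kt.
Latitude correction: −1.1 × (13 − 20) = 7.7 kt.
Corrected V ≈ 56.6 kt → 57 kt.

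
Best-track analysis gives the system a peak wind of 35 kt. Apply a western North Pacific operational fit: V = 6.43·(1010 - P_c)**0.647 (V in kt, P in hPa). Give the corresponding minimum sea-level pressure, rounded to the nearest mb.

ΔP = (V / 6.43)^(1/0.647) = (35/6.43)^1.546.
35/6.43 = 5.443; 5.443^1.546 ≈ 13.72 mb.
P_c = 1010 − 13.72 = 996.28 ≈ 996 mb.

996 mb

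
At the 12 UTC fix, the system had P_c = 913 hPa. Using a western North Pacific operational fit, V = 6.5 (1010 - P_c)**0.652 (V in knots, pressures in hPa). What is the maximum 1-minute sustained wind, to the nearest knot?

128 kt

ΔP = 1010 − 913 = 97 hPa.
97^0.652 ≈ 19.741.
V ≈ 6.5 × 19.741 ≈ 128.3 kt.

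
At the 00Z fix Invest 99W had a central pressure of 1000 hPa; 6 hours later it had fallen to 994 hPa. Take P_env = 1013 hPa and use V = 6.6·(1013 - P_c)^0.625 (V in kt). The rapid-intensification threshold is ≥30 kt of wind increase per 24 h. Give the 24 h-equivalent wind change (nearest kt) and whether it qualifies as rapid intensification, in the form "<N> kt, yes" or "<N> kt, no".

V₁: ΔP = 13, V ≈ 6.6 × 13^0.625 ≈ 32.79 kt.
V₂: ΔP = 19, V ≈ 6.6 × 19^0.625 ≈ 41.57 kt.
ΔV over 6 h = 8.78 kt → 24 h equivalent = 8.78 × 24/6 ≈ 35.12 kt.
35 kt ≥ 30 kt ⇒ rapid intensification.

35 kt, yes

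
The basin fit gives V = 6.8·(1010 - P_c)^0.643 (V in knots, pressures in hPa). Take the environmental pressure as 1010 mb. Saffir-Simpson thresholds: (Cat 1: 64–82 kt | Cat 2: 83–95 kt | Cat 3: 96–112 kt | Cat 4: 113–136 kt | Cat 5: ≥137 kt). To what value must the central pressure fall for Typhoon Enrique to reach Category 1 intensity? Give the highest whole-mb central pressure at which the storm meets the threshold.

Category 1 begins at V = 64 kt.
Required ΔP = (64/6.8)^(1/0.643) = 9.412^1.555 ≈ 32.68 mb.
P_c ≤ 1010 − 32.68 = 977.32, so the highest integer P_c is 977 mb.

977 mb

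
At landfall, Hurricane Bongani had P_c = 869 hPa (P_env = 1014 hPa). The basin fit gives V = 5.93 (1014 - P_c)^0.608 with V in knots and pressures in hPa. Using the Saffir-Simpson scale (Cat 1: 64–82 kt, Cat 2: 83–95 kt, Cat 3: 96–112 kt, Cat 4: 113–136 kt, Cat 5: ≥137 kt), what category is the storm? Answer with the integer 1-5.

ΔP = 1014 − 869 = 145 hPa.
V ≈ 5.93 × 145^0.608 = 5.93 × 20.61 ≈ 122 kt.
122 kt falls in the Category 4 band.

4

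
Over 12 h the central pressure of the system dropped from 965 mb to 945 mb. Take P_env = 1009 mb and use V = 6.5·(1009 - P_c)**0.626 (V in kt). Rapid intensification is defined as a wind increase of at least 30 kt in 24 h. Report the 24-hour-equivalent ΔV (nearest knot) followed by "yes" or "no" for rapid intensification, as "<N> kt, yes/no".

37 kt, yes

V₁: ΔP = 44, V ≈ 6.5 × 44^0.626 ≈ 69.46 kt.
V₂: ΔP = 64, V ≈ 6.5 × 64^0.626 ≈ 87.82 kt.
ΔV over 12 h = 18.36 kt → 24 h equivalent = 18.36 × 24/12 ≈ 36.72 kt.
37 kt ≥ 30 kt ⇒ rapid intensification.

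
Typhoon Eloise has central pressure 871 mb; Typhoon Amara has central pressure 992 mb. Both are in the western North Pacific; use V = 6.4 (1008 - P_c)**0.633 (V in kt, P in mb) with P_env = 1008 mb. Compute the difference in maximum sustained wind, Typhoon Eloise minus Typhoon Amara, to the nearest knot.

107 kt

Typhoon Eloise: ΔP = 137; V ≈ 6.4 × 137^0.633 ≈ 144.12 kt.
Typhoon Amara: ΔP = 16; V ≈ 6.4 × 16^0.633 ≈ 37.02 kt.
Difference ≈ 144.12 − 37.02 = 107.10 → 107 kt.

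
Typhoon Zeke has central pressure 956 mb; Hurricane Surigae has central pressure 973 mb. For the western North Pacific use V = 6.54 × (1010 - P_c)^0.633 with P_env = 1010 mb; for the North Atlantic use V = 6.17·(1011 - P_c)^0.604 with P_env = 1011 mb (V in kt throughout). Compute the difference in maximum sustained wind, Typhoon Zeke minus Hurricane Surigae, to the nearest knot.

Typhoon Zeke: ΔP = 54; V ≈ 6.54 × 54^0.633 ≈ 81.69 kt.
Hurricane Surigae: ΔP = 38; V ≈ 6.17 × 38^0.604 ≈ 55.52 kt.
Difference ≈ 81.69 − 55.52 = 26.17 → 26 kt.

26 kt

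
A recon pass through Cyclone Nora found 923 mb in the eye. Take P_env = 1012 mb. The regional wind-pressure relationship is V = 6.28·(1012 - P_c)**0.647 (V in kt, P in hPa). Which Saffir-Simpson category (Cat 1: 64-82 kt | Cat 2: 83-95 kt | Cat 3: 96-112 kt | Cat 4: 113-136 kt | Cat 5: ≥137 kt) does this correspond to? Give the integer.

4

ΔP = 1012 − 923 = 89 mb.
V ≈ 6.28 × 89^0.647 = 6.28 × 18.25 ≈ 115 kt.
115 kt falls in the Category 4 band.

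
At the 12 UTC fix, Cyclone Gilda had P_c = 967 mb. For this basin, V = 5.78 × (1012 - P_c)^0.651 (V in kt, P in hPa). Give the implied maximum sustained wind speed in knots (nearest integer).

ΔP = 1012 − 967 = 45 mb.
45^0.651 ≈ 11.919.
V ≈ 5.78 × 11.919 ≈ 68.9 kt.

69 kt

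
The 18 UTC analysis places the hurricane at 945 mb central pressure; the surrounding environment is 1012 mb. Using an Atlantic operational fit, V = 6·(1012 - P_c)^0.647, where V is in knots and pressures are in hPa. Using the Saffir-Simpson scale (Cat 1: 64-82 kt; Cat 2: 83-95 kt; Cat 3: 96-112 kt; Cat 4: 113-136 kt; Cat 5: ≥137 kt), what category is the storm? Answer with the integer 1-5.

ΔP = 1012 − 945 = 67 mb.
V ≈ 6 × 67^0.647 = 6 × 15.19 ≈ 91 kt.
91 kt falls in the Category 2 band.

2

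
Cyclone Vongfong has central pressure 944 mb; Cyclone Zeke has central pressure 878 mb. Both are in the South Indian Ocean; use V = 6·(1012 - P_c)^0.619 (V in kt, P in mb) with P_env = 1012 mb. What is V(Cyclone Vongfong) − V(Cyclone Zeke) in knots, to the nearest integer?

Cyclone Vongfong: ΔP = 68; V ≈ 6 × 68^0.619 ≈ 81.75 kt.
Cyclone Zeke: ΔP = 134; V ≈ 6 × 134^0.619 ≈ 124.40 kt.
Difference ≈ 81.75 − 124.40 = -42.65 → -43 kt.

-43 kt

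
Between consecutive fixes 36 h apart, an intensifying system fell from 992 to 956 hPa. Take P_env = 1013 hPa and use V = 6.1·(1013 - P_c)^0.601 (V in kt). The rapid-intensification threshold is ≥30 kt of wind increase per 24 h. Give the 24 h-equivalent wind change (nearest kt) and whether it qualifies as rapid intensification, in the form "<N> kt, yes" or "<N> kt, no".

21 kt, no

V₁: ΔP = 21, V ≈ 6.1 × 21^0.601 ≈ 38.02 kt.
V₂: ΔP = 57, V ≈ 6.1 × 57^0.601 ≈ 69.28 kt.
ΔV over 36 h = 31.26 kt → 24 h equivalent = 31.26 × 24/36 ≈ 20.84 kt.
21 kt < 30 kt ⇒ not rapid intensification.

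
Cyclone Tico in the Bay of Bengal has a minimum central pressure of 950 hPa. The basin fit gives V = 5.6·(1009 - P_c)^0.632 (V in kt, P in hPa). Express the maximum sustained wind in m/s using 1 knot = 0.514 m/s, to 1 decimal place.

37.9 m/s

ΔP = 1009 − 950 = 59 hPa.
V ≈ 5.6 × 59^0.632 = 5.6 × 13.158 ≈ 73.683 kt.
73.683 × 0.514 ≈ 37.87 m/s → 37.9 m/s.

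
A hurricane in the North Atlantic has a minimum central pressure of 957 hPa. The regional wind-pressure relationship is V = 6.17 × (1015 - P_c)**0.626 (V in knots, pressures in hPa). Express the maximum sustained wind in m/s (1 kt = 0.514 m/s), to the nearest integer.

ΔP = 1015 − 957 = 58 hPa.
V ≈ 6.17 × 58^0.626 = 6.17 × 12.703 ≈ 78.377 kt.
78.377 × 0.514 ≈ 40.29 m/s → 40 m/s.

40 m/s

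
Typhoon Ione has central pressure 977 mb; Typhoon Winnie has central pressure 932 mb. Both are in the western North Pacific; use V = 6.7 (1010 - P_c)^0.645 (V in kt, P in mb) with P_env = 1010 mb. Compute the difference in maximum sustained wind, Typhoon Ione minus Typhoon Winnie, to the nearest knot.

-47 kt

Typhoon Ione: ΔP = 33; V ≈ 6.7 × 33^0.645 ≈ 63.90 kt.
Typhoon Winnie: ΔP = 78; V ≈ 6.7 × 78^0.645 ≈ 111.30 kt.
Difference ≈ 63.90 − 111.30 = -47.40 → -47 kt.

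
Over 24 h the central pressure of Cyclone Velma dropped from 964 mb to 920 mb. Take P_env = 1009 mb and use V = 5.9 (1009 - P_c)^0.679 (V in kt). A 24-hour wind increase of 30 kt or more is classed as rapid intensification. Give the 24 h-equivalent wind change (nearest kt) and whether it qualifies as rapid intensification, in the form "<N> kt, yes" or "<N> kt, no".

46 kt, yes

V₁: ΔP = 45, V ≈ 5.9 × 45^0.679 ≈ 78.23 kt.
V₂: ΔP = 89, V ≈ 5.9 × 89^0.679 ≈ 124.30 kt.
ΔV over 24 h = 46.07 kt → 24 h equivalent = 46.07 × 24/24 ≈ 46.07 kt.
46 kt ≥ 30 kt ⇒ rapid intensification.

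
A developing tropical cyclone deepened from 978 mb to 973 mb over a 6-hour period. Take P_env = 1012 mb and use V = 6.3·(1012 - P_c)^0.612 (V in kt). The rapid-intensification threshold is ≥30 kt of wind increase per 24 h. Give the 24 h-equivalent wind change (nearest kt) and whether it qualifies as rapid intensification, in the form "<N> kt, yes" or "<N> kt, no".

19 kt, no

V₁: ΔP = 34, V ≈ 6.3 × 34^0.612 ≈ 54.53 kt.
V₂: ΔP = 39, V ≈ 6.3 × 39^0.612 ≈ 59.30 kt.
ΔV over 6 h = 4.77 kt → 24 h equivalent = 4.77 × 24/6 ≈ 19.08 kt.
19 kt < 30 kt ⇒ not rapid intensification.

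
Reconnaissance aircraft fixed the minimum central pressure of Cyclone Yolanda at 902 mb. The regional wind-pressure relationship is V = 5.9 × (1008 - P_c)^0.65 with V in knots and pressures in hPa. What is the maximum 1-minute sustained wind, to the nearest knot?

122 kt

ΔP = 1008 − 902 = 106 mb.
106^0.65 ≈ 20.723.
V ≈ 5.9 × 20.723 ≈ 122.3 kt.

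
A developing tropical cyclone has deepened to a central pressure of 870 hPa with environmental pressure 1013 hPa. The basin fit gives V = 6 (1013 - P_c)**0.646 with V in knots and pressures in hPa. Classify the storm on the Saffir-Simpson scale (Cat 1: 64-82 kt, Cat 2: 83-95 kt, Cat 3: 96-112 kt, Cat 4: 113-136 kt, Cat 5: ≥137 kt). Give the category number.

5

ΔP = 1013 − 870 = 143 hPa.
V ≈ 6 × 143^0.646 = 6 × 24.68 ≈ 148 kt.
148 kt falls in the Category 5 band.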